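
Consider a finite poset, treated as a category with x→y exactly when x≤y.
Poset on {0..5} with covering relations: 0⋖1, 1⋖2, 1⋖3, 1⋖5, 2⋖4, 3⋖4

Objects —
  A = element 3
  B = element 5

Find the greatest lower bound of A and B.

Answer: A∧B = 1

Derivation:
{x : x⊑A ∧ x⊑B} = {0,1}  (A=3, B=5)
  0 ⊑ 1
  1 ⊑ 1
glb = 1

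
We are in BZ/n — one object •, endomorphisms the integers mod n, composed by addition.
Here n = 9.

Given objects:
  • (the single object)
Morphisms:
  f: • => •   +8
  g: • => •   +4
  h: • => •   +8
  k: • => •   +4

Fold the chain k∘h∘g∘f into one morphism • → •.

Answer: +6

Trace:
  0 +8≡8 +4≡3 +8≡2 +4≡6  (mod 9)
composite: +6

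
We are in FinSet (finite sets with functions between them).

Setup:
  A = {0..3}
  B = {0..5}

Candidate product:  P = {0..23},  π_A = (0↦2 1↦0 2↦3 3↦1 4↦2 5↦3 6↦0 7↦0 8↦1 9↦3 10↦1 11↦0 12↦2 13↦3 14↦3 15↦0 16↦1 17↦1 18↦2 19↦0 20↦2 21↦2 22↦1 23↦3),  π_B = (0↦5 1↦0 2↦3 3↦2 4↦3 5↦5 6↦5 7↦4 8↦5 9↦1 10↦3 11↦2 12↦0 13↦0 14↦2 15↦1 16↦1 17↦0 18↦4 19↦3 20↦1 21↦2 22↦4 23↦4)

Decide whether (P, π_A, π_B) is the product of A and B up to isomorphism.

|A|·|B| = 4·6 = 24;  |P| = 24
Check the pairing map k ↦ (π_A(k), π_B(k)):
  0 ↦ (2,5)
  1 ↦ (0,0)
  2 ↦ (3,3)
  3 ↦ (1,2)
  4 ↦ (2,3)
  5 ↦ (3,5)
  6 ↦ (0,5)
  7 ↦ (0,4)
  8 ↦ (1,5)
  9 ↦ (3,1)
  10 ↦ (1,3)
  11 ↦ (0,2)
  12 ↦ (2,0)
  13 ↦ (3,0)
  14 ↦ (3,2)
  15 ↦ (0,1)
  16 ↦ (1,1)
  17 ↦ (1,0)
  18 ↦ (2,4)
  19 ↦ (0,3)
  20 ↦ (2,1)
  21 ↦ (2,2)
  22 ↦ (1,4)
  23 ↦ (3,4)
distinct pairs in image: 24 / 24 needed
  → bijection onto A×B; projections well-typed.

Answer: VALID PRODUCT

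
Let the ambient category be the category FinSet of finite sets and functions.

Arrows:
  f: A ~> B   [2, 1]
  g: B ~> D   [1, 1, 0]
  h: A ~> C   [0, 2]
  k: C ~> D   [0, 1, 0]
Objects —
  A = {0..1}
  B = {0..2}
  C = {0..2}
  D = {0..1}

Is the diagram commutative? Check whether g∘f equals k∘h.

Path 1 = f;g:
  0 f~>2 g~>0
  1 f~>1 g~>1
  composite₁ = [0, 1]
Path 2 = h;k:
  0 h~>0 k~>0
  1 h~>2 k~>0
  composite₂ = [0, 0]
Equal? distinct morphisms ✗

Answer: DOES NOT COMMUTE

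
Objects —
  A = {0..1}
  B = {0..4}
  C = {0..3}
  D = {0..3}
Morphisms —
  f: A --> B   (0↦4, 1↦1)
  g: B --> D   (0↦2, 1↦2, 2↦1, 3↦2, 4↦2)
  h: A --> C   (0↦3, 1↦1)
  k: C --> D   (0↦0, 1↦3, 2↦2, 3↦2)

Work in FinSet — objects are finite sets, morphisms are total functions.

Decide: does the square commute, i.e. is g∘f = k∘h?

Answer: DOES NOT COMMUTE

Derivation:
Along f;g (path 1):
  0 f-->4 g-->2
  1 f-->1 g-->2
  result₁ = (0↦2, 1↦2)
Along h;k (path 2):
  0 h-->3 k-->2
  1 h-->1 k-->3
  result₂ = (0↦2, 1↦3)
Equal? distinct morphisms ✗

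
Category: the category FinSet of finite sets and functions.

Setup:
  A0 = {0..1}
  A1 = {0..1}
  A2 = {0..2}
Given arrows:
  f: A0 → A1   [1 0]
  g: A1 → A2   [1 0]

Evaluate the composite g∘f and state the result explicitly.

Answer: [0 1]

Trace:
  0 f→1 g→0
  1 f→0 g→1
⟦path⟧: [0 1]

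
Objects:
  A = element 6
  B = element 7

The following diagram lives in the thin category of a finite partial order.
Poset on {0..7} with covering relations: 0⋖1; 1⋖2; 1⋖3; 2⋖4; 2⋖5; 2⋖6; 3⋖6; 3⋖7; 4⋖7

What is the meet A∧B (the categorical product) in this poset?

Answer: NO MEET EXISTS

Derivation:
Common predecessors of 6,7: {0,1,2,3}
  maximal lower bounds 2 and 3 are incomparable: neither 2<=3 nor 3<=2
→ no greatest lower bound exists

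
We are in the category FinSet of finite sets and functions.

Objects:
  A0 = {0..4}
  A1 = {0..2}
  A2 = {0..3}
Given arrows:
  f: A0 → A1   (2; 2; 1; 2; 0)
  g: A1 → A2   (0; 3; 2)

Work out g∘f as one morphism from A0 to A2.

Answer: (2; 2; 3; 2; 0)

Trace:
  0 f→2 g→2
  1 f→2 g→2
  2 f→1 g→3
  3 f→2 g→2
  4 f→0 g→0
⟦path⟧: (2; 2; 3; 2; 0)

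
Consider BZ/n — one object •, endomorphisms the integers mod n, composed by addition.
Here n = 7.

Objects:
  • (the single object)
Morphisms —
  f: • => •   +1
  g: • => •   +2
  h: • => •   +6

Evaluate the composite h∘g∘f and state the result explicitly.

Answer: +2

Derivation:
  0 +1≡1 +2≡3 +6≡2  (mod 7)
⟦path⟧: +2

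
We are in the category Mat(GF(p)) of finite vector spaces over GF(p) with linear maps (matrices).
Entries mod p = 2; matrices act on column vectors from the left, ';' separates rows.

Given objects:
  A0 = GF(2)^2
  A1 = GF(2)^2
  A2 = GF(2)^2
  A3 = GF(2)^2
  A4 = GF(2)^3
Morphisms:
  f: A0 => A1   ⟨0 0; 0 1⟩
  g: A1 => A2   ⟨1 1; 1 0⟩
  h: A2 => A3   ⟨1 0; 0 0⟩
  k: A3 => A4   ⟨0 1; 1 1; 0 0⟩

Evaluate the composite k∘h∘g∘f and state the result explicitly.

  e0=[1,0] f=>[0,0] g=>[0,0] h=>[0,0] k=>[0,0,0]
  e1=[0,1] f=>[0,1] g=>[1,0] h=>[1,0] k=>[0,1,0]
composite: ⟨0 0; 0 1; 0 0⟩

Answer: ⟨0 0; 0 1; 0 0⟩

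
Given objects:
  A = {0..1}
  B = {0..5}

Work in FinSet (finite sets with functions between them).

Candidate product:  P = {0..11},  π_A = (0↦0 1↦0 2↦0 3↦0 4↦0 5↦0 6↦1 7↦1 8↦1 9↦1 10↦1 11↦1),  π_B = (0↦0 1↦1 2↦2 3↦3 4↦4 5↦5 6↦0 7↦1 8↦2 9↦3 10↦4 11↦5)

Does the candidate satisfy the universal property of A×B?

|A|·|B| = 2·6 = 12;  |P| = 12
Check the pairing map k ↦ (π_A(k), π_B(k)):
  0 ↦ (0,0)
  1 ↦ (0,1)
  2 ↦ (0,2)
  3 ↦ (0,3)
  4 ↦ (0,4)
  5 ↦ (0,5)
  6 ↦ (1,0)
  7 ↦ (1,1)
  8 ↦ (1,2)
  9 ↦ (1,3)
  10 ↦ (1,4)
  11 ↦ (1,5)
distinct pairs in image: 12 / 12 needed
  → bijection onto A×B; projections well-typed.

Answer: VALID PRODUCT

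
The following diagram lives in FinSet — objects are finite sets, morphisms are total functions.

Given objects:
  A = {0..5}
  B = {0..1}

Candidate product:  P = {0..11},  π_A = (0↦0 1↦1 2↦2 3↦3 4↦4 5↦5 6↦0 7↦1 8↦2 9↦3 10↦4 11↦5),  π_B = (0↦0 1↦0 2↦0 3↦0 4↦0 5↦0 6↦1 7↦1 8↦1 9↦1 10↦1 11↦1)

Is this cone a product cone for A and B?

|A|·|B| = 6·2 = 12;  |P| = 12
Check the pairing map k ↦ (π_A(k), π_B(k)):
  0 ↦ (0,0)
  1 ↦ (1,0)
  2 ↦ (2,0)
  3 ↦ (3,0)
  4 ↦ (4,0)
  5 ↦ (5,0)
  6 ↦ (0,1)
  7 ↦ (1,1)
  8 ↦ (2,1)
  9 ↦ (3,1)
  10 ↦ (4,1)
  11 ↦ (5,1)
distinct pairs in image: 12 / 12 needed
  → bijection onto A×B; projections well-typed.

Answer: VALID PRODUCT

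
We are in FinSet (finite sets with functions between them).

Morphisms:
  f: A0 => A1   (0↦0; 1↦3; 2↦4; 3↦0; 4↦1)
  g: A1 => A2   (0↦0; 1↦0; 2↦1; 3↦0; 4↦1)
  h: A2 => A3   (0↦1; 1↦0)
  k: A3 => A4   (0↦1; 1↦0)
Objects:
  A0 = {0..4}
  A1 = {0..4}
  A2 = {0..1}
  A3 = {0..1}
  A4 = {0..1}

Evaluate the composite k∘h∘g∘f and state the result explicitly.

  0 f=>0 g=>0 h=>1 k=>0
  1 f=>3 g=>0 h=>1 k=>0
  2 f=>4 g=>1 h=>0 k=>1
  3 f=>0 g=>0 h=>1 k=>0
  4 f=>1 g=>0 h=>1 k=>0
composite: (0↦0; 1↦0; 2↦1; 3↦0; 4↦0)

Answer: (0↦0; 1↦0; 2↦1; 3↦0; 4↦0)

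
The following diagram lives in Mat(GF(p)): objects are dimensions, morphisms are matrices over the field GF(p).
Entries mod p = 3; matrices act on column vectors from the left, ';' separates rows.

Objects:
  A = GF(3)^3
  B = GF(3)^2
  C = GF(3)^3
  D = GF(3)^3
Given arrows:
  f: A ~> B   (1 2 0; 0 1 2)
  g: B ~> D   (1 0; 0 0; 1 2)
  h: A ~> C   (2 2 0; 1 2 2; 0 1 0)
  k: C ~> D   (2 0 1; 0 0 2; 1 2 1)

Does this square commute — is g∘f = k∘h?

Answer: DOES NOT COMMUTE

Derivation:
Along f;g (path 1):
  e0=⟨1,0,0⟩ f~>⟨1,0⟩ g~>⟨1,0,1⟩
  e1=⟨0,1,0⟩ f~>⟨2,1⟩ g~>⟨2,0,1⟩
  e2=⟨0,0,1⟩ f~>⟨0,2⟩ g~>⟨0,0,1⟩
  result₁ = (1 2 0; 0 0 0; 1 1 1)
Along h;k (path 2):
  e0=⟨1,0,0⟩ h~>⟨2,1,0⟩ k~>⟨1,0,1⟩
  e1=⟨0,1,0⟩ h~>⟨2,2,1⟩ k~>⟨2,2,1⟩
  e2=⟨0,0,1⟩ h~>⟨0,2,0⟩ k~>⟨0,0,1⟩
  result₂ = (1 2 0; 0 2 0; 1 1 1)
Equal? differ; not commutative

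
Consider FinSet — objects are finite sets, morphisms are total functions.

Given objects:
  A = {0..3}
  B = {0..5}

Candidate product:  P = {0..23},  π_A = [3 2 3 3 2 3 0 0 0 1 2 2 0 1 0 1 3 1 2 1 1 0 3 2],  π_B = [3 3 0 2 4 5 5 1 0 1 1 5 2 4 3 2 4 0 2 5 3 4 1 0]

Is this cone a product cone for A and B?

|A|·|B| = 4·6 = 24;  |P| = 24
Check the pairing map k ↦ (π_A(k), π_B(k)):
  0 ↦ (3,3)
  1 ↦ (2,3)
  2 ↦ (3,0)
  3 ↦ (3,2)
  4 ↦ (2,4)
  5 ↦ (3,5)
  6 ↦ (0,5)
  7 ↦ (0,1)
  8 ↦ (0,0)
  9 ↦ (1,1)
  10 ↦ (2,1)
  11 ↦ (2,5)
  12 ↦ (0,2)
  13 ↦ (1,4)
  14 ↦ (0,3)
  15 ↦ (1,2)
  16 ↦ (3,4)
  17 ↦ (1,0)
  18 ↦ (2,2)
  19 ↦ (1,5)
  20 ↦ (1,3)
  21 ↦ (0,4)
  22 ↦ (3,1)
  23 ↦ (2,0)
distinct pairs in image: 24 / 24 needed
  → bijection onto A×B; projections well-typed.

Answer: VALID PRODUCT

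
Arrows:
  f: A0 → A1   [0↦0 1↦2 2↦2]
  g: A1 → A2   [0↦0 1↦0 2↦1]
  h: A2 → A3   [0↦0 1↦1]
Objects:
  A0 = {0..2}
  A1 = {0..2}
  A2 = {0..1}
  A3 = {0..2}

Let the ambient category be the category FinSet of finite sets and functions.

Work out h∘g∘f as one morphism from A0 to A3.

  0 f→0 g→0 h→0
  1 f→2 g→1 h→1
  2 f→2 g→1 h→1
⟦path⟧: [0↦0 1↦1 2↦1]

Answer: [0↦0 1↦1 2↦1]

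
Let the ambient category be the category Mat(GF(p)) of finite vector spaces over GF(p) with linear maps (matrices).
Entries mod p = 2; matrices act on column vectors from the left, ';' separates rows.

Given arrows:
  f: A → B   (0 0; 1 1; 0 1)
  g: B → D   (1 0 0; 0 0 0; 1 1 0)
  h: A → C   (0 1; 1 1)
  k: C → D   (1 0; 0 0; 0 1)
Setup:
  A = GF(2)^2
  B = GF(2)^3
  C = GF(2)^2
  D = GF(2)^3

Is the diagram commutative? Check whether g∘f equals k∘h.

Answer: DOES NOT COMMUTE

Derivation:
Along f;g (path 1):
  e0=[1,0] f→[0,1,0] g→[0,0,1]
  e1=[0,1] f→[0,1,1] g→[0,0,1]
  result₁ = (0 0; 0 0; 1 1)
Along h;k (path 2):
  e0=[1,0] h→[0,1] k→[0,0,1]
  e1=[0,1] h→[1,1] k→[1,0,1]
  result₂ = (0 1; 0 0; 1 1)
Equal? NO — does not commute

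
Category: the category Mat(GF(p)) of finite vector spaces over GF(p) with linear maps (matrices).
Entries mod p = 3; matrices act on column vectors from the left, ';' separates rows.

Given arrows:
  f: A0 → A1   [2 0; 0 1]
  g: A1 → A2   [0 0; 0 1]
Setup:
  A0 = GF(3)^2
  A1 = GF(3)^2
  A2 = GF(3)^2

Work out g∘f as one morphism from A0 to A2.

Answer: [0 0; 0 1]

Work:
  e0=(1,0) f→(2,0) g→(0,0)
  e1=(0,1) f→(0,1) g→(0,1)
⟦path⟧: [0 0; 0 1]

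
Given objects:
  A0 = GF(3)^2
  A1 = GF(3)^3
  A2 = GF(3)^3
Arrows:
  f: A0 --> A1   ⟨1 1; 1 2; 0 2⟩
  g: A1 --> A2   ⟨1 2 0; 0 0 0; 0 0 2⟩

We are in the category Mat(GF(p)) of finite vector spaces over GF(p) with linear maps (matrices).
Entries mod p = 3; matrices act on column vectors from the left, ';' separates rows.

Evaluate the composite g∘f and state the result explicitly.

  e0=⟨1,0⟩ f-->⟨1,1,0⟩ g-->⟨0,0,0⟩
  e1=⟨0,1⟩ f-->⟨1,2,2⟩ g-->⟨2,0,1⟩
composite: ⟨0 2; 0 0; 0 1⟩

Answer: ⟨0 2; 0 0; 0 1⟩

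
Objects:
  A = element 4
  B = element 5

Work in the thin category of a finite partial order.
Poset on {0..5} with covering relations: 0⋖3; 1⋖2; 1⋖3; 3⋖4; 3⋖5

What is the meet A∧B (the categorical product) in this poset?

Common predecessors of 4,5: {0,1,3}
  0 <= 3
  1 <= 3
  3 <= 3
glb = 3

Answer: A∧B = 3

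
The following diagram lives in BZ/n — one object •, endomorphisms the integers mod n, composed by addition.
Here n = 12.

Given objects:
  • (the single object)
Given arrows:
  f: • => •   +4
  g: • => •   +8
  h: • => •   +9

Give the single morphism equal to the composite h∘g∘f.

  0 +4≡4 +8≡0 +9≡9  (mod 12)
composite: +9

Answer: +9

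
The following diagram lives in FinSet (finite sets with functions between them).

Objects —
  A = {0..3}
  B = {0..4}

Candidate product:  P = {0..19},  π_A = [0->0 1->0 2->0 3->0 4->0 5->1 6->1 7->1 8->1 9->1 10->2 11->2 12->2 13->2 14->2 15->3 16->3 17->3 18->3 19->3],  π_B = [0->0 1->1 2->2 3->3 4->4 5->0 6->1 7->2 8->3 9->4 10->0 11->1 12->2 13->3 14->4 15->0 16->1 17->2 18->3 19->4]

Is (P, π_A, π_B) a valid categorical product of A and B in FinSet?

|A|·|B| = 4·5 = 20;  |P| = 20
Check the pairing map k ↦ (π_A(k), π_B(k)):
  0 -> (0,0)
  1 -> (0,1)
  2 -> (0,2)
  3 -> (0,3)
  4 -> (0,4)
  5 -> (1,0)
  6 -> (1,1)
  7 -> (1,2)
  8 -> (1,3)
  9 -> (1,4)
  10 -> (2,0)
  11 -> (2,1)
  12 -> (2,2)
  13 -> (2,3)
  14 -> (2,4)
  15 -> (3,0)
  16 -> (3,1)
  17 -> (3,2)
  18 -> (3,3)
  19 -> (3,4)
distinct pairs in image: 20 / 20 needed
  → bijection onto A×B; projections well-typed.

Answer: VALID PRODUCT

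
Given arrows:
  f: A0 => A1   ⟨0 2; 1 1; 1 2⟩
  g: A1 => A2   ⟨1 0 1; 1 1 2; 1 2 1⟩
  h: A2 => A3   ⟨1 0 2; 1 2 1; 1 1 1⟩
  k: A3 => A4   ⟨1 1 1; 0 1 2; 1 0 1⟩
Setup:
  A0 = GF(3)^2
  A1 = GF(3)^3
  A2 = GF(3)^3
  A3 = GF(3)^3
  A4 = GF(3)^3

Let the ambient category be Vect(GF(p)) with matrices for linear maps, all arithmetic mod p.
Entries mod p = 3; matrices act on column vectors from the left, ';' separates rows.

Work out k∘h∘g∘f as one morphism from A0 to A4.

Answer: ⟨0 0; 0 1; 2 0⟩

Derivation:
  e0=(1,0) f=>(0,1,1) g=>(1,0,0) h=>(1,1,1) k=>(0,0,2)
  e1=(0,1) f=>(2,1,2) g=>(1,1,0) h=>(1,0,2) k=>(0,1,0)
⟦path⟧: ⟨0 0; 0 1; 2 0⟩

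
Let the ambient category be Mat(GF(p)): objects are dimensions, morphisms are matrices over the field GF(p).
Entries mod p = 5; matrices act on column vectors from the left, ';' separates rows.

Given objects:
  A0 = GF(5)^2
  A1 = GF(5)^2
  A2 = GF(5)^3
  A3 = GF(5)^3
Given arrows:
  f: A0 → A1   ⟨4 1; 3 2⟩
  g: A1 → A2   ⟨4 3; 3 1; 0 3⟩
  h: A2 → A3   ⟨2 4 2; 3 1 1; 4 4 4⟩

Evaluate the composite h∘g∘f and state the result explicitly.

Answer: ⟨3 2; 4 1; 1 4⟩

Trace:
  e0=⟨1,0⟩ f→⟨4,3⟩ g→⟨0,0,4⟩ h→⟨3,4,1⟩
  e1=⟨0,1⟩ f→⟨1,2⟩ g→⟨0,0,1⟩ h→⟨2,1,4⟩
composite: ⟨3 2; 4 1; 1 4⟩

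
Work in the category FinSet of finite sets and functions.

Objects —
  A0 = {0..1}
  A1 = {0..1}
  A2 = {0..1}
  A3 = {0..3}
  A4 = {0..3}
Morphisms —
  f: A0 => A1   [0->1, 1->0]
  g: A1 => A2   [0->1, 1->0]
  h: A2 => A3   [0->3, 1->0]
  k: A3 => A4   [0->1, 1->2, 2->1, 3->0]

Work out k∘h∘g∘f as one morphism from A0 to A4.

Answer: [0->0, 1->1]

Work:
  0 f=>1 g=>0 h=>3 k=>0
  1 f=>0 g=>1 h=>0 k=>1
composite: [0->0, 1->1]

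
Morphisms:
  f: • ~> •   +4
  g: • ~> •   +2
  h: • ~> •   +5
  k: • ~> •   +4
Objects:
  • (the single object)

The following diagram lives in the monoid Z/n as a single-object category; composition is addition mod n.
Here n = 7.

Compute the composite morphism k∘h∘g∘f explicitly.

Answer: +1

Work:
  0 +4≡4 +2≡6 +5≡4 +4≡1  (mod 7)
composite: +1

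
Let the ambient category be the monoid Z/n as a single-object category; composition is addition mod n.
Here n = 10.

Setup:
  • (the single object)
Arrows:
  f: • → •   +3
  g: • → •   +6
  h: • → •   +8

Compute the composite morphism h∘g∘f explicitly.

Answer: +7

Work:
  0 +3≡3 +6≡9 +8≡7  (mod 10)
result: +7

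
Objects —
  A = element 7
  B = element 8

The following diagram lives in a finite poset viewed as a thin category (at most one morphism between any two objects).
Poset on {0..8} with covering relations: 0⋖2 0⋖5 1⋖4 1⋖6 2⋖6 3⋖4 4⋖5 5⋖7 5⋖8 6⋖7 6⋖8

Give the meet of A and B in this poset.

Answer: NO MEET EXISTS

Work:
{x : x≤A ∧ x≤B} = {0,1,2,3,4,5,6}  (A=7, B=8)
  maximal lower bounds 5 and 6 are incomparable: neither 5≤6 nor 6≤5
→ no greatest lower bound exists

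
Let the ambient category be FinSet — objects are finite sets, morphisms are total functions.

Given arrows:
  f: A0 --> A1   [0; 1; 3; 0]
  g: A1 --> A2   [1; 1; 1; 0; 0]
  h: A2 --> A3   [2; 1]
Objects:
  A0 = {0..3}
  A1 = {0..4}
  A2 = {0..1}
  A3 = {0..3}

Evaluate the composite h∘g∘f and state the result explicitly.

Answer: [1; 1; 2; 1]

Work:
  0 f-->0 g-->1 h-->1
  1 f-->1 g-->1 h-->1
  2 f-->3 g-->0 h-->2
  3 f-->0 g-->1 h-->1
result: [1; 1; 2; 1]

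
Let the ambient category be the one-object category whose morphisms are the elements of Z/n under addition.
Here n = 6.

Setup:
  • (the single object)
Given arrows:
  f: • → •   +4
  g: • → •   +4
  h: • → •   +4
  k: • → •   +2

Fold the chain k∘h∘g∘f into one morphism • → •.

  0 +4≡4 +4≡2 +4≡0 +2≡2  (mod 6)
⟦path⟧: +2

Answer: +2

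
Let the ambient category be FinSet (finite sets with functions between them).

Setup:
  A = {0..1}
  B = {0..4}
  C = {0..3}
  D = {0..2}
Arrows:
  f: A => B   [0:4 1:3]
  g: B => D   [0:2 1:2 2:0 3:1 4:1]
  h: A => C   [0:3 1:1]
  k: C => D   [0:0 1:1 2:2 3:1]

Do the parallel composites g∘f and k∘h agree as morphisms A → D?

Answer: COMMUTES

Trace:
Along f;g (path 1):
  0 f=>4 g=>1
  1 f=>3 g=>1
  ⟦path⟧₁ = [0:1 1:1]
Along h;k (path 2):
  0 h=>3 k=>1
  1 h=>1 k=>1
  ⟦path⟧₂ = [0:1 1:1]
Equal? YES — commutes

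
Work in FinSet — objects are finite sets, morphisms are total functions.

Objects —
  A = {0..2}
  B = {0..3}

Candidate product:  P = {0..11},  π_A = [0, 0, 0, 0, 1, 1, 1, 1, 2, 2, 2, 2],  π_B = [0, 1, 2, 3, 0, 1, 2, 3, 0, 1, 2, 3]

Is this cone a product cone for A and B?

|A|·|B| = 3·4 = 12;  |P| = 12
Check the pairing map k ↦ (π_A(k), π_B(k)):
  0 ↦ (0,0)
  1 ↦ (0,1)
  2 ↦ (0,2)
  3 ↦ (0,3)
  4 ↦ (1,0)
  5 ↦ (1,1)
  6 ↦ (1,2)
  7 ↦ (1,3)
  8 ↦ (2,0)
  9 ↦ (2,1)
  10 ↦ (2,2)
  11 ↦ (2,3)
distinct pairs in image: 12 / 12 needed
  → bijection onto A×B; projections well-typed.

Answer: VALID PRODUCT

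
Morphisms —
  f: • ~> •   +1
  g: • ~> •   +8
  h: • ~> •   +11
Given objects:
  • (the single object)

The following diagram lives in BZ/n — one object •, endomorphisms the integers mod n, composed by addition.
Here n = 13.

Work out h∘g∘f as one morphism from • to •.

Answer: +7

Trace:
  0 +1≡1 +8≡9 +11≡7  (mod 13)
composite: +7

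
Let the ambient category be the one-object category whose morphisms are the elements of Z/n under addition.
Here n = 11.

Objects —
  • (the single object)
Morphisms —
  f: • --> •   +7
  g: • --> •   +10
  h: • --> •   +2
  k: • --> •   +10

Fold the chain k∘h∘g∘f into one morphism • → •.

Answer: +7

Derivation:
  0 +7≡7 +10≡6 +2≡8 +10≡7  (mod 11)
composite: +7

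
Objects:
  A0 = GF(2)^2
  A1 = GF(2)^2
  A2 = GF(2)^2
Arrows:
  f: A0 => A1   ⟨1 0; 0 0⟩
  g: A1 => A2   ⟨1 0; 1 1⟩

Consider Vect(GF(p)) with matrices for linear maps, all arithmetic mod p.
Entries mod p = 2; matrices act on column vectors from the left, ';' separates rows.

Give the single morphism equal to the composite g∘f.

  e0=(1,0) f=>(1,0) g=>(1,1)
  e1=(0,1) f=>(0,0) g=>(0,0)
composite: ⟨1 0; 1 0⟩

Answer: ⟨1 0; 1 0⟩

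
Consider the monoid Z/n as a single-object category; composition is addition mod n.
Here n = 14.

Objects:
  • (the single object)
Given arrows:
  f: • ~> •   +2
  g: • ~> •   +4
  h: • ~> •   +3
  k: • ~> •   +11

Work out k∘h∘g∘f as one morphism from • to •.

Answer: +6

Work:
  0 +2≡2 +4≡6 +3≡9 +11≡6  (mod 14)
composite: +6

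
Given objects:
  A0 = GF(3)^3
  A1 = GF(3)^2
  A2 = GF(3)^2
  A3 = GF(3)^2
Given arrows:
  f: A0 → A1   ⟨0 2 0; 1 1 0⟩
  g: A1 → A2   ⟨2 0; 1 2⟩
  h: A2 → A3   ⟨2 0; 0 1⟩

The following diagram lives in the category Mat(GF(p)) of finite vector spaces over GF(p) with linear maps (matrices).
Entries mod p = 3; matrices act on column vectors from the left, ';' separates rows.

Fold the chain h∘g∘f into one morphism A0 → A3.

  e0=[1,0,0] f→[0,1] g→[0,2] h→[0,2]
  e1=[0,1,0] f→[2,1] g→[1,1] h→[2,1]
  e2=[0,0,1] f→[0,0] g→[0,0] h→[0,0]
⟦path⟧: ⟨0 2 0; 2 1 0⟩

Answer: ⟨0 2 0; 2 1 0⟩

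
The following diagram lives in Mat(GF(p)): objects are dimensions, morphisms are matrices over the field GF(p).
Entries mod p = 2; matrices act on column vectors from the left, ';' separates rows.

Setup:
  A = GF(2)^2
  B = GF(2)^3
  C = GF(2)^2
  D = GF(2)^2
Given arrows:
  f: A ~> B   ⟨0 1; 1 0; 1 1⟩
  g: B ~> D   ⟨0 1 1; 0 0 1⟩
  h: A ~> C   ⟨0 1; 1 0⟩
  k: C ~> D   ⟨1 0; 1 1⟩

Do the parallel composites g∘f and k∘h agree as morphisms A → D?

Answer: COMMUTES

Derivation:
Along f;g (path 1):
  e0=⟨1,0⟩ f~>⟨0,1,1⟩ g~>⟨0,1⟩
  e1=⟨0,1⟩ f~>⟨1,0,1⟩ g~>⟨1,1⟩
  ⟦path⟧₁ = ⟨0 1; 1 1⟩
Along h;k (path 2):
  e0=⟨1,0⟩ h~>⟨0,1⟩ k~>⟨0,1⟩
  e1=⟨0,1⟩ h~>⟨1,0⟩ k~>⟨1,1⟩
  ⟦path⟧₂ = ⟨0 1; 1 1⟩
Equal? same morphism ✓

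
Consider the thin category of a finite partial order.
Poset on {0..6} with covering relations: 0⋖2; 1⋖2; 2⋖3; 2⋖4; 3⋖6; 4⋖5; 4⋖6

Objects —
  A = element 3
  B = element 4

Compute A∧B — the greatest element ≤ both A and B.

Answer: A∧B = 2

Trace:
Lower bounds of A=3 and B=4: {0,1,2}
  0 ≤ 2
  1 ≤ 2
  2 ≤ 2
glb = 2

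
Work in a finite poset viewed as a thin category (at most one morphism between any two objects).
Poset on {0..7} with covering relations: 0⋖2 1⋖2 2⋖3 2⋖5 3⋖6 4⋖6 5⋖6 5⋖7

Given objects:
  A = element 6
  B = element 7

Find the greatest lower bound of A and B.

Common predecessors of 6,7: {0,1,2,5}
  0 ≤ 5
  1 ≤ 5
  2 ≤ 5
  5 ≤ 5
glb = 5

Answer: A∧B = 5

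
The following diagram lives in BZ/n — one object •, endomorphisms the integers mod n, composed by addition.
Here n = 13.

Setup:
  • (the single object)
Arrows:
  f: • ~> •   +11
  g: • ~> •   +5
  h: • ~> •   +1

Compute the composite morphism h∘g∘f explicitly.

Answer: +4

Trace:
  0 +11≡11 +5≡3 +1≡4  (mod 13)
⟦path⟧: +4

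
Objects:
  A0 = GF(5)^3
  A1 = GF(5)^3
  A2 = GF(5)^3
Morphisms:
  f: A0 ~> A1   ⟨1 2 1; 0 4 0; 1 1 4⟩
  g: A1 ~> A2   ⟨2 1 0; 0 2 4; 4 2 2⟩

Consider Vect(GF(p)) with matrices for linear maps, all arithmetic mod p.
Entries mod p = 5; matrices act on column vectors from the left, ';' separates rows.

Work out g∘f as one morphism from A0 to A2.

  e0=[1,0,0] f~>[1,0,1] g~>[2,4,1]
  e1=[0,1,0] f~>[2,4,1] g~>[3,2,3]
  e2=[0,0,1] f~>[1,0,4] g~>[2,1,2]
composite: ⟨2 3 2; 4 2 1; 1 3 2⟩

Answer: ⟨2 3 2; 4 2 1; 1 3 2⟩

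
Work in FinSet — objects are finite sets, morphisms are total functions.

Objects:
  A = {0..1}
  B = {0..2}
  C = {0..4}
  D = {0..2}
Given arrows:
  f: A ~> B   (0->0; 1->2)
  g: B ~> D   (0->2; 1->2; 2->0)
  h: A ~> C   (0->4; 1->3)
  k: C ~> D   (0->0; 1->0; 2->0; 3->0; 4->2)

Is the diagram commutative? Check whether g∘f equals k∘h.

1) trace f;g:
  0 f~>0 g~>2
  1 f~>2 g~>0
  ⟦path⟧₁ = (0->2; 1->0)
2) trace h;k:
  0 h~>4 k~>2
  1 h~>3 k~>0
  ⟦path⟧₂ = (0->2; 1->0)
Equal? YES — commutes

Answer: COMMUTES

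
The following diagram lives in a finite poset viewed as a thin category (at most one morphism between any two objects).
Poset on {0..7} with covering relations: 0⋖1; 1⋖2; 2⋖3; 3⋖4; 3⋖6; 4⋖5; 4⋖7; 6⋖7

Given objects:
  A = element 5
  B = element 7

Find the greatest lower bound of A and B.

Answer: A∧B = 4

Work:
{x : x≤A ∧ x≤B} = {0,1,2,3,4}  (A=5, B=7)
  0 ≤ 4
  1 ≤ 4
  2 ≤ 4
  3 ≤ 4
  4 ≤ 4
glb = 4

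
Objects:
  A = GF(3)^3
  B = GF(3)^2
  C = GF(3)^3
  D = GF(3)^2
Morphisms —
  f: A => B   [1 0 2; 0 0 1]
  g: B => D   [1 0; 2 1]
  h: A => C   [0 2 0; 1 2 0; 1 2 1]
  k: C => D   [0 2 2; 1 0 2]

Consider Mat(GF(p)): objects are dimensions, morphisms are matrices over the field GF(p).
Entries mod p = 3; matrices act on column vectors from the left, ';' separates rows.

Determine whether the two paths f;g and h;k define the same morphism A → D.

Along f;g (path 1):
  e0=(1,0,0) f=>(1,0) g=>(1,2)
  e1=(0,1,0) f=>(0,0) g=>(0,0)
  e2=(0,0,1) f=>(2,1) g=>(2,2)
  ⟦path⟧₁ = [1 0 2; 2 0 2]
Along h;k (path 2):
  e0=(1,0,0) h=>(0,1,1) k=>(1,2)
  e1=(0,1,0) h=>(2,2,2) k=>(2,0)
  e2=(0,0,1) h=>(0,0,1) k=>(2,2)
  ⟦path⟧₂ = [1 2 2; 2 0 2]
Equal? differ; not commutative

Answer: DOES NOT COMMUTE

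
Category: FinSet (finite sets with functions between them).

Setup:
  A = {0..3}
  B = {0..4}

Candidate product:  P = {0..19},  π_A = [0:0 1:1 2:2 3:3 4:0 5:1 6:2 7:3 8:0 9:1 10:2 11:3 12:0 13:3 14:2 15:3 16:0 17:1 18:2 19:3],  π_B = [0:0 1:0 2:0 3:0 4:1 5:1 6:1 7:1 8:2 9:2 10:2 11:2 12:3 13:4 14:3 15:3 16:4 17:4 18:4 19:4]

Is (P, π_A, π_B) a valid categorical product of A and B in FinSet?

Answer: NOT A VALID PRODUCT — duplicate pair at indices 19,13

Trace:
|A|·|B| = 4·5 = 20;  |P| = 20
Check the pairing map k ↦ (π_A(k), π_B(k)):
  0 : (0,0)
  1 : (1,0)
  2 : (2,0)
  3 : (3,0)
  4 : (0,1)
  5 : (1,1)
  6 : (2,1)
  7 : (3,1)
  8 : (0,2)
  9 : (1,2)
  10 : (2,2)
  11 : (3,2)
  12 : (0,3)
  13 : (3,4)
  14 : (2,3)
  15 : (3,3)
  16 : (0,4)
  17 : (1,4)
  18 : (2,4)
  19 : (3,4)  ✗ repeats pair of k=13
distinct pairs in image: 19 / 20 needed
  → (3,4) hit at k=13 and k=19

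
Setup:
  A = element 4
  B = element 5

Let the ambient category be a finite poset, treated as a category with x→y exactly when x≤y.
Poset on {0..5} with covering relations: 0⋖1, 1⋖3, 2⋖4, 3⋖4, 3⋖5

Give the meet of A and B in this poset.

{x : x<=A ∧ x<=B} = {0,1,3}  (A=4, B=5)
  0 <= 3
  1 <= 3
  3 <= 3
glb = 3

Answer: A∧B = 3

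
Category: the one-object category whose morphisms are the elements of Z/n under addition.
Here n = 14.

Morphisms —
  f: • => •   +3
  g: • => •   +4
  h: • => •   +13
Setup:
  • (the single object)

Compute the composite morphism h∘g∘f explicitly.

Answer: +6

Trace:
  0 +3≡3 +4≡7 +13≡6  (mod 14)
composite: +6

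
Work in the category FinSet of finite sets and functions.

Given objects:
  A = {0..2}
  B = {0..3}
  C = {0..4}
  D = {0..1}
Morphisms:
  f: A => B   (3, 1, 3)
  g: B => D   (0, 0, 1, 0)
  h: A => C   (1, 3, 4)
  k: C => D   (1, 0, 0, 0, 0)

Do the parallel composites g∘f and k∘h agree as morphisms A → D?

Answer: COMMUTES

Trace:
Path 1 = f;g:
  0 f=>3 g=>0
  1 f=>1 g=>0
  2 f=>3 g=>0
  result₁ = (0, 0, 0)
Path 2 = h;k:
  0 h=>1 k=>0
  1 h=>3 k=>0
  2 h=>4 k=>0
  result₂ = (0, 0, 0)
Equal? YES — commutes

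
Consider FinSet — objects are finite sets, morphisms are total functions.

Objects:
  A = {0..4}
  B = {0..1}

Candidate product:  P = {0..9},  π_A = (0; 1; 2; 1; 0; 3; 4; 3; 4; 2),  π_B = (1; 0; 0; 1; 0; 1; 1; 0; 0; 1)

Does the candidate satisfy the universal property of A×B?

|A|·|B| = 5·2 = 10;  |P| = 10
Check the pairing map k ↦ (π_A(k), π_B(k)):
  0 : (0,1)
  1 : (1,0)
  2 : (2,0)
  3 : (1,1)
  4 : (0,0)
  5 : (3,1)
  6 : (4,1)
  7 : (3,0)
  8 : (4,0)
  9 : (2,1)
distinct pairs in image: 10 / 10 needed
  → bijection onto A×B; projections well-typed.

Answer: VALID PRODUCT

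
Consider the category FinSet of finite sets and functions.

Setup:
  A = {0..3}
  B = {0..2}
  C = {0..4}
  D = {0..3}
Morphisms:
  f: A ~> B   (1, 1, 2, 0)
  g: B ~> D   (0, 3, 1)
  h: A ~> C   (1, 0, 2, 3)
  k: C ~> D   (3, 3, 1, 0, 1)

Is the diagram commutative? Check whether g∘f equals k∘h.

Answer: COMMUTES

Derivation:
Along f;g (path 1):
  0 f~>1 g~>3
  1 f~>1 g~>3
  2 f~>2 g~>1
  3 f~>0 g~>0
  result₁ = (3, 3, 1, 0)
Along h;k (path 2):
  0 h~>1 k~>3
  1 h~>0 k~>3
  2 h~>2 k~>1
  3 h~>3 k~>0
  result₂ = (3, 3, 1, 0)
Equal? YES — commutes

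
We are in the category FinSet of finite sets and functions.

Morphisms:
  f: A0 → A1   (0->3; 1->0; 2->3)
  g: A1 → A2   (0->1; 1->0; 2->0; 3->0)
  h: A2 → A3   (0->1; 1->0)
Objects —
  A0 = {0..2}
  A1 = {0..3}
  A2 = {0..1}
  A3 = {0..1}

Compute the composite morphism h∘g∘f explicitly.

  0 f→3 g→0 h→1
  1 f→0 g→1 h→0
  2 f→3 g→0 h→1
composite: (0->1; 1->0; 2->1)

Answer: (0->1; 1->0; 2->1)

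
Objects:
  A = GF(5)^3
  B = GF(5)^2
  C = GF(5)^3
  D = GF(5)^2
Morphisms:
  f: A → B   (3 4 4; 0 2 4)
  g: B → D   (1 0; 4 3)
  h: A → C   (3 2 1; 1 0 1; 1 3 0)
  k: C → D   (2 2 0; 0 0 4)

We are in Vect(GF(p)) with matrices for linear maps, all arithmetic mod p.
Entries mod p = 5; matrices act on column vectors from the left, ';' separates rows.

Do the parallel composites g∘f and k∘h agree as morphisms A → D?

Along f;g (path 1):
  e0=(1,0,0) f→(3,0) g→(3,2)
  e1=(0,1,0) f→(4,2) g→(4,2)
  e2=(0,0,1) f→(4,4) g→(4,3)
  ⟦path⟧₁ = (3 4 4; 2 2 3)
Along h;k (path 2):
  e0=(1,0,0) h→(3,1,1) k→(3,4)
  e1=(0,1,0) h→(2,0,3) k→(4,2)
  e2=(0,0,1) h→(1,1,0) k→(4,0)
  ⟦path⟧₂ = (3 4 4; 4 2 0)
Equal? distinct morphisms ✗

Answer: DOES NOT COMMUTE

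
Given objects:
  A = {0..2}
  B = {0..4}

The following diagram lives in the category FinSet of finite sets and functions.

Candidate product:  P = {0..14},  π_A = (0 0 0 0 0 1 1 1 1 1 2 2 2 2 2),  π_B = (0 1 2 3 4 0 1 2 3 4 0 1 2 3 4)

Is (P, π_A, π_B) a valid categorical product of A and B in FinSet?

Answer: VALID PRODUCT

Trace:
|A|·|B| = 3·5 = 15;  |P| = 15
Check the pairing map k ↦ (π_A(k), π_B(k)):
  0 : (0,0)
  1 : (0,1)
  2 : (0,2)
  3 : (0,3)
  4 : (0,4)
  5 : (1,0)
  6 : (1,1)
  7 : (1,2)
  8 : (1,3)
  9 : (1,4)
  10 : (2,0)
  11 : (2,1)
  12 : (2,2)
  13 : (2,3)
  14 : (2,4)
distinct pairs in image: 15 / 15 needed
  → bijection onto A×B; projections well-typed.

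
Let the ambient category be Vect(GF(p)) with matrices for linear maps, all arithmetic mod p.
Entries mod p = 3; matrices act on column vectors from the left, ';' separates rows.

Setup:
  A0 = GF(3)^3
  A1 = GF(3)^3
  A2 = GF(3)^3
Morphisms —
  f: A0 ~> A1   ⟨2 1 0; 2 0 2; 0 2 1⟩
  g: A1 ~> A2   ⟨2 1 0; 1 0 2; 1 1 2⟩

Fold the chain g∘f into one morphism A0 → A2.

Answer: ⟨0 2 2; 2 2 2; 1 2 1⟩

Work:
  e0=[1,0,0] f~>[2,2,0] g~>[0,2,1]
  e1=[0,1,0] f~>[1,0,2] g~>[2,2,2]
  e2=[0,0,1] f~>[0,2,1] g~>[2,2,1]
result: ⟨0 2 2; 2 2 2; 1 2 1⟩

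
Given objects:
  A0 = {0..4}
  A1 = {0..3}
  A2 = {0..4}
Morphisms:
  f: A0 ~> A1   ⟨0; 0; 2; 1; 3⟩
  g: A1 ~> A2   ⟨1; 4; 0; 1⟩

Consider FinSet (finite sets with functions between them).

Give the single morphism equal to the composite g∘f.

  0 f~>0 g~>1
  1 f~>0 g~>1
  2 f~>2 g~>0
  3 f~>1 g~>4
  4 f~>3 g~>1
composite: ⟨1; 1; 0; 4; 1⟩

Answer: ⟨1; 1; 0; 4; 1⟩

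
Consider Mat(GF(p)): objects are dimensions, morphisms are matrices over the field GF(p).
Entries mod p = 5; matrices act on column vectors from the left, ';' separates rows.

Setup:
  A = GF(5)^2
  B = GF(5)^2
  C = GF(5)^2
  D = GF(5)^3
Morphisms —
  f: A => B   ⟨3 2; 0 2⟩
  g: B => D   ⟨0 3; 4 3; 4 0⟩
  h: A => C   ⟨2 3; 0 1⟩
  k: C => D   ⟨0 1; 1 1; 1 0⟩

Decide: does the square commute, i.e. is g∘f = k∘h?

Along f;g (path 1):
  e0=[1,0] f=>[3,0] g=>[0,2,2]
  e1=[0,1] f=>[2,2] g=>[1,4,3]
  result₁ = ⟨0 1; 2 4; 2 3⟩
Along h;k (path 2):
  e0=[1,0] h=>[2,0] k=>[0,2,2]
  e1=[0,1] h=>[3,1] k=>[1,4,3]
  result₂ = ⟨0 1; 2 4; 2 3⟩
Equal? YES — commutes

Answer: COMMUTES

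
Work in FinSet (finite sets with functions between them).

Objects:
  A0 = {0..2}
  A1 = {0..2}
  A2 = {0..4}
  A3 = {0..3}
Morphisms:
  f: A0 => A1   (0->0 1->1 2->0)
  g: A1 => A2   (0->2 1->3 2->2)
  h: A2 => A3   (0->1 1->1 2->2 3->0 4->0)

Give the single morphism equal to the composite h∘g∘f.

  0 f=>0 g=>2 h=>2
  1 f=>1 g=>3 h=>0
  2 f=>0 g=>2 h=>2
⟦path⟧: (0->2 1->0 2->2)

Answer: (0->2 1->0 2->2)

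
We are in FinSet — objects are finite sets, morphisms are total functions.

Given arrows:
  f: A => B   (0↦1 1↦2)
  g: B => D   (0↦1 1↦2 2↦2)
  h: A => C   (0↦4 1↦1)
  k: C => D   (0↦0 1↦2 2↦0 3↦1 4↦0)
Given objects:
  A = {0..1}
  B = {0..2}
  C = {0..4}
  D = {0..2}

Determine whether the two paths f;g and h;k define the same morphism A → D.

Along f;g (path 1):
  0 f=>1 g=>2
  1 f=>2 g=>2
  composite₁ = (0↦2 1↦2)
Along h;k (path 2):
  0 h=>4 k=>0
  1 h=>1 k=>2
  composite₂ = (0↦0 1↦2)
Equal? distinct morphisms ✗

Answer: DOES NOT COMMUTE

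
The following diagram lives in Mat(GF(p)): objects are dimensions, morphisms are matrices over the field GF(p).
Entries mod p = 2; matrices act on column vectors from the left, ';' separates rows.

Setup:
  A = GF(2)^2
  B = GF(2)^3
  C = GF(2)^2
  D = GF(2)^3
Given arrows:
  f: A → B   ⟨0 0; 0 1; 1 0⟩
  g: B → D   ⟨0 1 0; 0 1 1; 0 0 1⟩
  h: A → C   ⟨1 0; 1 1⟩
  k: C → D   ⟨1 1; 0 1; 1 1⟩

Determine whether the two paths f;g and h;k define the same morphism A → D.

Along f;g (path 1):
  e0=[1,0] f→[0,0,1] g→[0,1,1]
  e1=[0,1] f→[0,1,0] g→[1,1,0]
  result₁ = ⟨0 1; 1 1; 1 0⟩
Along h;k (path 2):
  e0=[1,0] h→[1,1] k→[0,1,0]
  e1=[0,1] h→[0,1] k→[1,1,1]
  result₂ = ⟨0 1; 1 1; 0 1⟩
Equal? NO — does not commute

Answer: DOES NOT COMMUTE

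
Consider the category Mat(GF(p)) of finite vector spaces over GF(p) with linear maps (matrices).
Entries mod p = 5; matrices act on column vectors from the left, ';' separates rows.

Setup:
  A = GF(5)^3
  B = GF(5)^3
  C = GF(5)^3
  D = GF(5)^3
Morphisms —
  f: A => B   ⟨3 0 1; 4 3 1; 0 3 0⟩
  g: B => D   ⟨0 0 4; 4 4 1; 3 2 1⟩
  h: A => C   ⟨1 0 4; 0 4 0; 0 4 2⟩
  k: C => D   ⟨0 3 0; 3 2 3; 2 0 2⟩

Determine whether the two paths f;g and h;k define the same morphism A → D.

1) trace f;g:
  e0=(1,0,0) f=>(3,4,0) g=>(0,3,2)
  e1=(0,1,0) f=>(0,3,3) g=>(2,0,4)
  e2=(0,0,1) f=>(1,1,0) g=>(0,3,0)
  composite₁ = ⟨0 2 0; 3 0 3; 2 4 0⟩
2) trace h;k:
  e0=(1,0,0) h=>(1,0,0) k=>(0,3,2)
  e1=(0,1,0) h=>(0,4,4) k=>(2,0,3)
  e2=(0,0,1) h=>(4,0,2) k=>(0,3,2)
  composite₂ = ⟨0 2 0; 3 0 3; 2 3 2⟩
Equal? NO — does not commute

Answer: DOES NOT COMMUTE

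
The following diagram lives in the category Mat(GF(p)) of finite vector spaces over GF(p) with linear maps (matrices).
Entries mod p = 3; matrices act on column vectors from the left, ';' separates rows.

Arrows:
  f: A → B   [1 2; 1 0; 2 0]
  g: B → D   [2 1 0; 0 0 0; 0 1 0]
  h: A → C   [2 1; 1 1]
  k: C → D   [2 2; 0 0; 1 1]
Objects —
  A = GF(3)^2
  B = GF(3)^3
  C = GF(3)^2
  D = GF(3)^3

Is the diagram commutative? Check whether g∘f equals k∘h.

Path 1 = f;g:
  e0=⟨1,0⟩ f→⟨1,1,2⟩ g→⟨0,0,1⟩
  e1=⟨0,1⟩ f→⟨2,0,0⟩ g→⟨1,0,0⟩
  ⟦path⟧₁ = [0 1; 0 0; 1 0]
Path 2 = h;k:
  e0=⟨1,0⟩ h→⟨2,1⟩ k→⟨0,0,0⟩
  e1=⟨0,1⟩ h→⟨1,1⟩ k→⟨1,0,2⟩
  ⟦path⟧₂ = [0 1; 0 0; 0 2]
Equal? distinct morphisms ✗

Answer: DOES NOT COMMUTE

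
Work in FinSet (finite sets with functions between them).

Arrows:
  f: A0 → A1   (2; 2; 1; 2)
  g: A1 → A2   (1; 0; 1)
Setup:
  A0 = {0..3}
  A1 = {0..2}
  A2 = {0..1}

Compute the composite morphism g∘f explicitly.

Answer: (1; 1; 0; 1)

Derivation:
  0 f→2 g→1
  1 f→2 g→1
  2 f→1 g→0
  3 f→2 g→1
result: (1; 1; 0; 1)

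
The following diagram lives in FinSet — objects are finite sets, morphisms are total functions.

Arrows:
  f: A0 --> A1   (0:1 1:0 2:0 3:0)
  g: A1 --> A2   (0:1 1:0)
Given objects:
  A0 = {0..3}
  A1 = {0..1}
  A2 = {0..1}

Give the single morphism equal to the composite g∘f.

Answer: (0:0 1:1 2:1 3:1)

Work:
  0 f-->1 g-->0
  1 f-->0 g-->1
  2 f-->0 g-->1
  3 f-->0 g-->1
composite: (0:0 1:1 2:1 3:1)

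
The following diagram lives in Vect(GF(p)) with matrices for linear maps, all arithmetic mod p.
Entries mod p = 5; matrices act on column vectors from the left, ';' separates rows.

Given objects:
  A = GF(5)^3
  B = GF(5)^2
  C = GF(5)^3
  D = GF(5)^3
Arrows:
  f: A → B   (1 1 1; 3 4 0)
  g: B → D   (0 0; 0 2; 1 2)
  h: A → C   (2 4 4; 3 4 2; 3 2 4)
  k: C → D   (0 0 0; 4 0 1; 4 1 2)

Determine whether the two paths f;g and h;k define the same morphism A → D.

Answer: COMMUTES

Trace:
1) trace f;g:
  e0=⟨1,0,0⟩ f→⟨1,3⟩ g→⟨0,1,2⟩
  e1=⟨0,1,0⟩ f→⟨1,4⟩ g→⟨0,3,4⟩
  e2=⟨0,0,1⟩ f→⟨1,0⟩ g→⟨0,0,1⟩
  composite₁ = (0 0 0; 1 3 0; 2 4 1)
2) trace h;k:
  e0=⟨1,0,0⟩ h→⟨2,3,3⟩ k→⟨0,1,2⟩
  e1=⟨0,1,0⟩ h→⟨4,4,2⟩ k→⟨0,3,4⟩
  e2=⟨0,0,1⟩ h→⟨4,2,4⟩ k→⟨0,0,1⟩
  composite₂ = (0 0 0; 1 3 0; 2 4 1)
Equal? YES — commutes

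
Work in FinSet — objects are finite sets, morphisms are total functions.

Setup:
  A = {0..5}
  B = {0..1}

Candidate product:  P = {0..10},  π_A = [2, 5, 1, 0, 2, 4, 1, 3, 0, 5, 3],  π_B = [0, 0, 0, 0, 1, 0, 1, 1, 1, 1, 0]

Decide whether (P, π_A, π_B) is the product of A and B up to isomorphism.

|A|·|B| = 6·2 = 12;  |P| = 11
  → cardinalities differ; no bijection possible.

Answer: NOT A VALID PRODUCT — |P|=11 ≠ |A|·|B|=12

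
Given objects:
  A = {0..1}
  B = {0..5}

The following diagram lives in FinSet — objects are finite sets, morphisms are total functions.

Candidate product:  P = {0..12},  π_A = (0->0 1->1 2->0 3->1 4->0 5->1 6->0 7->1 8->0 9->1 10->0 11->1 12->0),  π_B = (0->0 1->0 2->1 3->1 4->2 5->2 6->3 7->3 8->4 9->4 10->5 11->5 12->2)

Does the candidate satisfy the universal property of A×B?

Answer: NOT A VALID PRODUCT — |P|=13 ≠ |A|·|B|=12

Derivation:
|A|·|B| = 2·6 = 12;  |P| = 13
  → cardinalities differ; no bijection possible.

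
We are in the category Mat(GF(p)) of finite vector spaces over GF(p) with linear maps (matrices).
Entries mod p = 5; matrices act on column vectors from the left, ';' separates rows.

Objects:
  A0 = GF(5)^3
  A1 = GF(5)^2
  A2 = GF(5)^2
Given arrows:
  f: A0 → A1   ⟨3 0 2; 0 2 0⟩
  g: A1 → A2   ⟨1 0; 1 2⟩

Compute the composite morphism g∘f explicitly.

  e0=⟨1,0,0⟩ f→⟨3,0⟩ g→⟨3,3⟩
  e1=⟨0,1,0⟩ f→⟨0,2⟩ g→⟨0,4⟩
  e2=⟨0,0,1⟩ f→⟨2,0⟩ g→⟨2,2⟩
result: ⟨3 0 2; 3 4 2⟩

Answer: ⟨3 0 2; 3 4 2⟩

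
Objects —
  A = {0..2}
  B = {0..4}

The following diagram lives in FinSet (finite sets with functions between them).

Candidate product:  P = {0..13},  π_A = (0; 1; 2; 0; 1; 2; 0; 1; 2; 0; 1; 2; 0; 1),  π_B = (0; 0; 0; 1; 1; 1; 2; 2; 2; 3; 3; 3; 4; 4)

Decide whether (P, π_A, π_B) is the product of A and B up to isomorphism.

|A|·|B| = 3·5 = 15;  |P| = 14
  → cardinalities differ; no bijection possible.

Answer: NOT A VALID PRODUCT — |P|=14 ≠ |A|·|B|=15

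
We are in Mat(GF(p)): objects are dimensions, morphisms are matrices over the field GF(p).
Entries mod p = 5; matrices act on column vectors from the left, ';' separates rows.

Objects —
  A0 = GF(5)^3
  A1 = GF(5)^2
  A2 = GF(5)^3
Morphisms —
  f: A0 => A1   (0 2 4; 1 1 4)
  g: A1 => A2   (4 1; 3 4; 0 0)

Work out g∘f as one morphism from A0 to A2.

  e0=[1,0,0] f=>[0,1] g=>[1,4,0]
  e1=[0,1,0] f=>[2,1] g=>[4,0,0]
  e2=[0,0,1] f=>[4,4] g=>[0,3,0]
⟦path⟧: (1 4 0; 4 0 3; 0 0 0)

Answer: (1 4 0; 4 0 3; 0 0 0)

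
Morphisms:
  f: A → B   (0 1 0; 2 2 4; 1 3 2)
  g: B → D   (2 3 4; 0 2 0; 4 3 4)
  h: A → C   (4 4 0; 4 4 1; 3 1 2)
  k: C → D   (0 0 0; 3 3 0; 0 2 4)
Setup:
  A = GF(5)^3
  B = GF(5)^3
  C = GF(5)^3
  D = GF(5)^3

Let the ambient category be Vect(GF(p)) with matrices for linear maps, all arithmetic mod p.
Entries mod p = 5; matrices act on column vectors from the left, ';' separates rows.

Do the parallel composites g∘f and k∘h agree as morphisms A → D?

Along f;g (path 1):
  e0=[1,0,0] f→[0,2,1] g→[0,4,0]
  e1=[0,1,0] f→[1,2,3] g→[0,4,2]
  e2=[0,0,1] f→[0,4,2] g→[0,3,0]
  composite₁ = (0 0 0; 4 4 3; 0 2 0)
Along h;k (path 2):
  e0=[1,0,0] h→[4,4,3] k→[0,4,0]
  e1=[0,1,0] h→[4,4,1] k→[0,4,2]
  e2=[0,0,1] h→[0,1,2] k→[0,3,0]
  composite₂ = (0 0 0; 4 4 3; 0 2 0)
Equal? equal; square commutes

Answer: COMMUTES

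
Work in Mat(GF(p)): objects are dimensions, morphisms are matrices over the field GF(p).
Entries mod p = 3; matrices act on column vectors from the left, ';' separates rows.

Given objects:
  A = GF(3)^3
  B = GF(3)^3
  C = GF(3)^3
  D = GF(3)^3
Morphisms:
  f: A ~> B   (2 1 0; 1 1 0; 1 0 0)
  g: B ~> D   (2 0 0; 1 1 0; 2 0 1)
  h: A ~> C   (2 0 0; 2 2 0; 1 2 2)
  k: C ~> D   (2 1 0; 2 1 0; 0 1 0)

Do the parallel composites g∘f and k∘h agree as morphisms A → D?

Path 1 = f;g:
  e0=⟨1,0,0⟩ f~>⟨2,1,1⟩ g~>⟨1,0,2⟩
  e1=⟨0,1,0⟩ f~>⟨1,1,0⟩ g~>⟨2,2,2⟩
  e2=⟨0,0,1⟩ f~>⟨0,0,0⟩ g~>⟨0,0,0⟩
  result₁ = (1 2 0; 0 2 0; 2 2 0)
Path 2 = h;k:
  e0=⟨1,0,0⟩ h~>⟨2,2,1⟩ k~>⟨0,0,2⟩
  e1=⟨0,1,0⟩ h~>⟨0,2,2⟩ k~>⟨2,2,2⟩
  e2=⟨0,0,1⟩ h~>⟨0,0,2⟩ k~>⟨0,0,0⟩
  result₂ = (0 2 0; 0 2 0; 2 2 0)
Equal? distinct morphisms ✗

Answer: DOES NOT COMMUTE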